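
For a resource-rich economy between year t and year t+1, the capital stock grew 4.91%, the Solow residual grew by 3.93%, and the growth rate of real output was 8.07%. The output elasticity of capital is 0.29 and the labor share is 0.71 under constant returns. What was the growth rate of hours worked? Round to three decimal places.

3.825%

Labor's share = 1 − 0.29 = 0.71.
gY = gA + 0.29×4.91 + 0.71×g.
0.71×g = 8.07 − 3.93 − 1.4239 = 2.7161.
g = 2.7161 / 0.71 = 3.82549%.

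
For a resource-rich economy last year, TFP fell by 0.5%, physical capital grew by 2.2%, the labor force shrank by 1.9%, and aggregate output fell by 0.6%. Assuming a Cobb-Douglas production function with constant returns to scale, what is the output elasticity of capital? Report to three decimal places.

gY = gA + α·gK + (1−α)·gL, so gY − gA − gL = α(gK − gL).
-0.6 + 0.5 + 1.9 = α × (2.2 − (-1.9)).
1.8 = 4.1 α, so α = 0.43902.

0.439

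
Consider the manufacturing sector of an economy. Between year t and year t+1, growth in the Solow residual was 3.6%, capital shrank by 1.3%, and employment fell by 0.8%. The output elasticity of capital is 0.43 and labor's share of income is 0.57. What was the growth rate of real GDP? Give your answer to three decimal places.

2.585%

Labor's share = 1 − 0.43 = 0.57.
Capital: 0.43 × (-1.3) = -0.559 pp.
Employment: 0.57 × (-0.8) = -0.456 pp.
Output growth = 3.6 + (-1.015) = 2.585%.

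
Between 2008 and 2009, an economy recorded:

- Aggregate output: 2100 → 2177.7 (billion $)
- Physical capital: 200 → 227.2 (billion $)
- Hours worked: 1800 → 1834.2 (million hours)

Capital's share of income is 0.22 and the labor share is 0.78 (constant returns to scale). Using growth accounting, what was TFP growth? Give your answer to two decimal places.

Aggregate output growth = (2177.7 − 2100) / 2100 = 3.7%.
Physical capital growth = (227.2 − 200) / 200 = 13.6%.
Hours worked growth = (1834.2 − 1800) / 1800 = 1.9%.
Labor's share = 1 − 0.22 = 0.78.
Physical capital: 0.22 × 13.6 = 2.992 pp.
Hours worked: 0.78 × 1.9 = 1.482 pp.
TFP growth = 3.7 − 4.474 = -0.774%.

-0.77%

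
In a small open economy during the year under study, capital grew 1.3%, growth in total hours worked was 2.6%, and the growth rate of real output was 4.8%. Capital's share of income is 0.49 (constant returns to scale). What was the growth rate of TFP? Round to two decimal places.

2.84%

Labor's share = 1 − 0.49 = 0.51.
Capital: 0.49 × 1.3 = 0.637 pp.
Total hours worked: 0.51 × 2.6 = 1.326 pp.
TFP growth = 4.8 − 1.963 = 2.837%.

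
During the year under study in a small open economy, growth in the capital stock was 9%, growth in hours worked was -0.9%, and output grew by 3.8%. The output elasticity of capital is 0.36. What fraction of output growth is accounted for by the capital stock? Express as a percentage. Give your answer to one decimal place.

The capital stock contributed 0.36 × 9 = 3.24 pp.
Share of growth = 3.24 / 3.8 × 100 = 85.263%.

85.3%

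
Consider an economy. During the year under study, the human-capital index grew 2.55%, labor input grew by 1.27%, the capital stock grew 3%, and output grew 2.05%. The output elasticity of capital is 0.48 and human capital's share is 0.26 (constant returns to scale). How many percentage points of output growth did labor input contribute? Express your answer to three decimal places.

0.330 percentage points

Labor's share = 1 − 0.48 − 0.26 = 0.26.
Contribution = share × growth = 0.26 × 1.27 = 0.3302 pp.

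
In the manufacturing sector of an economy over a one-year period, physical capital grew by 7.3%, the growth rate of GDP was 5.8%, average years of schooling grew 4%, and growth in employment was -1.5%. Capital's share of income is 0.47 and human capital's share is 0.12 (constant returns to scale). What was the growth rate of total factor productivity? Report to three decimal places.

Labor's share = 1 − 0.47 − 0.12 = 0.41.
Physical capital: 0.47 × 7.3 = 3.431 pp.
Average years of schooling: 0.12 × 4 = 0.48 pp.
Employment: 0.41 × (-1.5) = -0.615 pp.
TFP growth = 5.8 − 3.296 = 2.504%.

2.504%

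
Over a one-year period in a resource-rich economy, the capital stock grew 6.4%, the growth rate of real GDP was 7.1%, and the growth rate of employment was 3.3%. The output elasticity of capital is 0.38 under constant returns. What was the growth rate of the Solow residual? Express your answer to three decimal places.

Labor's share = 1 − 0.38 = 0.62.
The capital stock: 0.38 × 6.4 = 2.432 pp.
Employment: 0.62 × 3.3 = 2.046 pp.
TFP growth = 7.1 − 4.478 = 2.622%.

2.622%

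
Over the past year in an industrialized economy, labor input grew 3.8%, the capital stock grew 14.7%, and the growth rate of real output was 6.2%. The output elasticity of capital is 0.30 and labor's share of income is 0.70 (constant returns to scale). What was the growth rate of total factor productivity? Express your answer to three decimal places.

Labor's share = 1 − 0.3 = 0.7.
The capital stock: 0.3 × 14.7 = 4.41 pp.
Labor input: 0.7 × 3.8 = 2.66 pp.
TFP growth = 6.2 − 7.07 = -0.87%.

-0.870%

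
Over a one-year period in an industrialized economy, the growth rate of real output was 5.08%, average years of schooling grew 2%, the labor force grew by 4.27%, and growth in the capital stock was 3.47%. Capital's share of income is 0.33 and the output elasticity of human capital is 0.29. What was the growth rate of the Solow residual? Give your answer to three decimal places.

Labor's share = 1 − 0.33 − 0.29 = 0.38.
The capital stock: 0.33 × 3.47 = 1.1451 pp.
Average years of schooling: 0.29 × 2 = 0.58 pp.
The labor force: 0.38 × 4.27 = 1.6226 pp.
TFP growth = 5.08 − 3.3477 = 1.7323%.

The Solow residual grew 1.732%.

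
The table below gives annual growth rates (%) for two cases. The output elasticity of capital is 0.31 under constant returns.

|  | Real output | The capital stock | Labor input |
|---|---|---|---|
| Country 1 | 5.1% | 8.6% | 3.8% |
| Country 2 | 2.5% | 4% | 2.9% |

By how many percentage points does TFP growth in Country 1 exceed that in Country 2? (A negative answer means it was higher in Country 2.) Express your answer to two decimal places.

Labor's share = 1 − 0.31 = 0.69.
Country 1: TFP = 5.1 − 2.666 − 2.622 = -0.188%.
Country 2: TFP = 2.5 − 1.24 − 2.001 = -0.741%.
Difference = -0.188 − (-0.741) = 0.553 pp.

0.55 percentage points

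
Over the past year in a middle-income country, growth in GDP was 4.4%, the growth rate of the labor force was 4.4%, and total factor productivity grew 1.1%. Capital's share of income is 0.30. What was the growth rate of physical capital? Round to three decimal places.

Physical capital grew 0.733%.

Labor's share = 1 − 0.3 = 0.7.
gY = gA + 0.7×4.4 + 0.3×g.
0.3×g = 4.4 − 1.1 − 3.08 = 0.22.
g = 0.22 / 0.3 = 0.73333%.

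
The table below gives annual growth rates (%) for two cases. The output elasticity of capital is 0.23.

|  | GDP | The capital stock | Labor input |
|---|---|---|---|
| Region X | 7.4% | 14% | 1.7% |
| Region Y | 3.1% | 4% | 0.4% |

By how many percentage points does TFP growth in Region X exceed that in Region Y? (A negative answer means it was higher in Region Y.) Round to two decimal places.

Labor's share = 1 − 0.23 = 0.77.
Region X: TFP = 7.4 − 3.22 − 1.309 = 2.871%.
Region Y: TFP = 3.1 − 0.92 − 0.308 = 1.872%.
Difference = 2.871 − (1.872) = 0.999 pp.

1.00 percentage points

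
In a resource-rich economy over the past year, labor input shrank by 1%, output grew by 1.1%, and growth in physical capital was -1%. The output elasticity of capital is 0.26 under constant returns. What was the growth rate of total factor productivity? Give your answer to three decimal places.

Labor's share = 1 − 0.26 = 0.74.
Physical capital: 0.26 × (-1) = -0.26 pp.
Labor input: 0.74 × (-1) = -0.74 pp.
TFP growth = 1.1 + 1 = 2.1%.

2.100%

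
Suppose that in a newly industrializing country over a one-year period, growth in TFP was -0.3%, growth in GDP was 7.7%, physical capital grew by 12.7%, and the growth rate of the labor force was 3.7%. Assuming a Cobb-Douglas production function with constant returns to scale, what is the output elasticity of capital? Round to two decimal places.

0.48

gY = gA + α·gK + (1−α)·gL, so gY − gA − gL = α(gK − gL).
7.7 + 0.3 − 3.7 = α × (12.7 − 3.7).
4.3 = 9 α, so α = 0.4778.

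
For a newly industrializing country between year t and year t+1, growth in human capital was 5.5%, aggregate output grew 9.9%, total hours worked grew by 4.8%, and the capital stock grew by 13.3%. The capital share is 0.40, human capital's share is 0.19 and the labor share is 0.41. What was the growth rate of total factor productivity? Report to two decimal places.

Total factor productivity grew 1.57%.

Labor's share = 1 − 0.4 − 0.19 = 0.41.
The capital stock: 0.4 × 13.3 = 5.32 pp.
Human capital: 0.19 × 5.5 = 1.045 pp.
Total hours worked: 0.41 × 4.8 = 1.968 pp.
TFP growth = 9.9 − 8.333 = 1.567%.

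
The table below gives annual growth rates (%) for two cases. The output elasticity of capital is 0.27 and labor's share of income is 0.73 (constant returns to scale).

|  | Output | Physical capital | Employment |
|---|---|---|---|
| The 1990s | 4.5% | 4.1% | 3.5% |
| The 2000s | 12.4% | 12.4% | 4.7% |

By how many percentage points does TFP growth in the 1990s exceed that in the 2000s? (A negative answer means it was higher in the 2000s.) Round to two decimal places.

Labor's share = 1 − 0.27 = 0.73.
The 1990s: TFP = 4.5 − 1.107 − 2.555 = 0.838%.
The 2000s: TFP = 12.4 − 3.348 − 3.431 = 5.621%.
Difference = 0.838 − (5.621) = -4.783 pp.

-4.78 percentage points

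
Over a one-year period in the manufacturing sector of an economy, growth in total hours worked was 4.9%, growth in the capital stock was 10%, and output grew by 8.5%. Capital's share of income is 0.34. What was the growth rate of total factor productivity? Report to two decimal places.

Total factor productivity growth was 1.87%.

Labor's share = 1 − 0.34 = 0.66.
The capital stock: 0.34 × 10 = 3.4 pp.
Total hours worked: 0.66 × 4.9 = 3.234 pp.
TFP growth = 8.5 − 6.634 = 1.866%.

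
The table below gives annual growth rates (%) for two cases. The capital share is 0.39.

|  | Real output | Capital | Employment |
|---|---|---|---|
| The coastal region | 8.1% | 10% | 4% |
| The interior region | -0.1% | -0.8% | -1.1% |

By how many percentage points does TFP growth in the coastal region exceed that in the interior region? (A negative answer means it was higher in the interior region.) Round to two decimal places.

0.88 percentage points

Labor's share = 1 − 0.39 = 0.61.
The coastal region: TFP = 8.1 − 3.9 − 2.44 = 1.76%.
The interior region: TFP = -0.1 + 0.312 + 0.671 = 0.883%.
Difference = 1.76 − (0.883) = 0.877 pp.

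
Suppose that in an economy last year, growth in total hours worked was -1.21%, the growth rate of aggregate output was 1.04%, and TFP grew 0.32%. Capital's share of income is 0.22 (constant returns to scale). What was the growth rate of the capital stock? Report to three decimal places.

The capital stock growth was 7.563%.

Labor's share = 1 − 0.22 = 0.78.
gY = gA + 0.78×(-1.21) + 0.22×g.
0.22×g = 1.04 − 0.32 + 0.9438 = 1.6638.
g = 1.6638 / 0.22 = 7.56273%.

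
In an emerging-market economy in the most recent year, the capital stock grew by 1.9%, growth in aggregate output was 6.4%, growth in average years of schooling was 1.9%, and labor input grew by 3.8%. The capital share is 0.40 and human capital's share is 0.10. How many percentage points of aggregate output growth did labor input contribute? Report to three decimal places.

1.900 percentage points

Labor's share = 1 − 0.4 − 0.1 = 0.5.
Contribution = share × growth = 0.5 × 3.8 = 1.9 pp.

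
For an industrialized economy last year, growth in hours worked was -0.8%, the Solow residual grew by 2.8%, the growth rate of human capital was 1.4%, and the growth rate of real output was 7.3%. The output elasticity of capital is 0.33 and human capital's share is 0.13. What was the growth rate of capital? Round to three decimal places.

Labor's share = 1 − 0.33 − 0.13 = 0.54.
gY = gA + 0.13×1.4 + 0.54×(-0.8) + 0.33×g.
0.33×g = 7.3 − 2.8 + 0.25 = 4.75.
g = 4.75 / 0.33 = 14.39394%.

Capital grew 14.394%.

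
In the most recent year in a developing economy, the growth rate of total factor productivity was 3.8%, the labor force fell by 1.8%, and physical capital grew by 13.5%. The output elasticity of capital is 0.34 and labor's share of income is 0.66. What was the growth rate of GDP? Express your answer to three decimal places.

Labor's share = 1 − 0.34 = 0.66.
Physical capital: 0.34 × 13.5 = 4.59 pp.
The labor force: 0.66 × (-1.8) = -1.188 pp.
Output growth = 3.8 + 3.402 = 7.202%.

7.202%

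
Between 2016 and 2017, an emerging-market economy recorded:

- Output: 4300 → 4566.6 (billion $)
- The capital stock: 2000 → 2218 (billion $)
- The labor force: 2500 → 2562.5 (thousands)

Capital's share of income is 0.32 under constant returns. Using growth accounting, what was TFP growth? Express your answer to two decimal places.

Output growth = (4566.6 − 4300) / 4300 = 6.2%.
The capital stock growth = (2218 − 2000) / 2000 = 10.9%.
The labor force growth = (2562.5 − 2500) / 2500 = 2.5%.
Labor's share = 1 − 0.32 = 0.68.
The capital stock: 0.32 × 10.9 = 3.488 pp.
The labor force: 0.68 × 2.5 = 1.7 pp.
TFP growth = 6.2 − 5.188 = 1.012%.

TFP growth was 1.01%.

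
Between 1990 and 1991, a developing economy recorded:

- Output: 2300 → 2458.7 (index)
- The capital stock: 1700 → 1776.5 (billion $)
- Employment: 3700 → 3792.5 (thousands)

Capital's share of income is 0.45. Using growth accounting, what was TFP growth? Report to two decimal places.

3.50%

Output growth = (2458.7 − 2300) / 2300 = 6.9%.
The capital stock growth = (1776.5 − 1700) / 1700 = 4.5%.
Employment growth = (3792.5 − 3700) / 3700 = 2.5%.
Labor's share = 1 − 0.45 = 0.55.
The capital stock: 0.45 × 4.5 = 2.025 pp.
Employment: 0.55 × 2.5 = 1.375 pp.
TFP growth = 6.9 − 3.4 = 3.5%.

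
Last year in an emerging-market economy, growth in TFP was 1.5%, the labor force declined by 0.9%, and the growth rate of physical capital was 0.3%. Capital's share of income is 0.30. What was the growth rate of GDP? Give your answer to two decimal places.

0.96%

Labor's share = 1 − 0.3 = 0.7.
Physical capital: 0.3 × 0.3 = 0.09 pp.
The labor force: 0.7 × (-0.9) = -0.63 pp.
Output growth = 1.5 + (-0.54) = 0.96%.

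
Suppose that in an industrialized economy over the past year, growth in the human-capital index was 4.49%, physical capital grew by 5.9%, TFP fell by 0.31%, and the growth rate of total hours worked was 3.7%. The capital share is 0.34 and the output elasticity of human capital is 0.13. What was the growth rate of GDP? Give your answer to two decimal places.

Labor's share = 1 − 0.34 − 0.13 = 0.53.
Physical capital: 0.34 × 5.9 = 2.006 pp.
The human-capital index: 0.13 × 4.49 = 0.5837 pp.
Total hours worked: 0.53 × 3.7 = 1.961 pp.
Output growth = -0.31 + 4.5507 = 4.2407%.

4.24%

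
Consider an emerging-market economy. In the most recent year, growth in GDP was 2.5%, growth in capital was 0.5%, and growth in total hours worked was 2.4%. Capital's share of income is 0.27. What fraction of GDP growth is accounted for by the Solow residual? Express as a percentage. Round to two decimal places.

Labor's share = 1 − 0.27 = 0.73.
Capital: 0.27 × 0.5 = 0.135 pp.
Total hours worked: 0.73 × 2.4 = 1.752 pp.
TFP growth = 2.5 − 1.887 = 0.613%.
TFP share of growth = 0.613 / 2.5 × 100 = 24.52%.

The Solow residual accounted for 24.52% of growth.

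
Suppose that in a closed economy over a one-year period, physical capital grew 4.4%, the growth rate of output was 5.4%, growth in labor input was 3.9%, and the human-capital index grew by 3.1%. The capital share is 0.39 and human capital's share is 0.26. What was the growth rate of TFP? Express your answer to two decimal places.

Labor's share = 1 − 0.39 − 0.26 = 0.35.
Physical capital: 0.39 × 4.4 = 1.716 pp.
The human-capital index: 0.26 × 3.1 = 0.806 pp.
Labor input: 0.35 × 3.9 = 1.365 pp.
TFP growth = 5.4 − 3.887 = 1.513%.

TFP grew 1.51%.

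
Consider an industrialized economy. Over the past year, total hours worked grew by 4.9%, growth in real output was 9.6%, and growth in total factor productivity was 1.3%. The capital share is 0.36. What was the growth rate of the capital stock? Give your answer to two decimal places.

The capital stock growth was 14.34%.

Labor's share = 1 − 0.36 = 0.64.
gY = gA + 0.64×4.9 + 0.36×g.
0.36×g = 9.6 − 1.3 − 3.136 = 5.164.
g = 5.164 / 0.36 = 14.3444%.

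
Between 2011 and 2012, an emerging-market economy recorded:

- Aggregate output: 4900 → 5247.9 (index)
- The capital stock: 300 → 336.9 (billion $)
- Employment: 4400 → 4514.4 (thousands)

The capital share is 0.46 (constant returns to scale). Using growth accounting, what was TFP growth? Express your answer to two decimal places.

Aggregate output growth = (5247.9 − 4900) / 4900 = 7.1%.
The capital stock growth = (336.9 − 300) / 300 = 12.3%.
Employment growth = (4514.4 − 4400) / 4400 = 2.6%.
Labor's share = 1 − 0.46 = 0.54.
The capital stock: 0.46 × 12.3 = 5.658 pp.
Employment: 0.54 × 2.6 = 1.404 pp.
TFP growth = 7.1 − 7.062 = 0.038%.

TFP grew 0.04%.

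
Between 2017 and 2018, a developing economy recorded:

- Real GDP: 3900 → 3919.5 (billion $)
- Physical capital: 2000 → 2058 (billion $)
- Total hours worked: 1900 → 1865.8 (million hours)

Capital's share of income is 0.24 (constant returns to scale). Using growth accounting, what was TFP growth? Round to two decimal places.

Real GDP growth = (3919.5 − 3900) / 3900 = 0.5%.
Physical capital growth = (2058 − 2000) / 2000 = 2.9%.
Total hours worked growth = (1865.8 − 1900) / 1900 = -1.8%.
Labor's share = 1 − 0.24 = 0.76.
Physical capital: 0.24 × 2.9 = 0.696 pp.
Total hours worked: 0.76 × (-1.8) = -1.368 pp.
TFP growth = 0.5 + 0.672 = 1.172%.

TFP growth was 1.17%.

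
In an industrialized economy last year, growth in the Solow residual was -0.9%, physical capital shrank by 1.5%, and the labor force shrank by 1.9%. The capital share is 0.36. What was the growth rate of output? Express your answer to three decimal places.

-2.656%

Labor's share = 1 − 0.36 = 0.64.
Physical capital: 0.36 × (-1.5) = -0.54 pp.
The labor force: 0.64 × (-1.9) = -1.216 pp.
Output growth = -0.9 + (-1.756) = -2.656%.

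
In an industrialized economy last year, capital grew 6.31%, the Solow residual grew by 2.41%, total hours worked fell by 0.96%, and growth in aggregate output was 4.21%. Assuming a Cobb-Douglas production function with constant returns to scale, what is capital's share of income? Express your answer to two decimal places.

gY = gA + α·gK + (1−α)·gL, so gY − gA − gL = α(gK − gL).
4.21 − 2.41 + 0.96 = α × (6.31 − (-0.96)).
2.76 = 7.27 α, so α = 0.3796.

Capital's share of income is 0.38.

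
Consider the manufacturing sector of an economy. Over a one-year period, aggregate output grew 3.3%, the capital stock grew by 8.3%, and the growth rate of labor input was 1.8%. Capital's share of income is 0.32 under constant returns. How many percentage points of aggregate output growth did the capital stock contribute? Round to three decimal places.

2.656 pp

Contribution = share × growth = 0.32 × 8.3 = 2.656 pp.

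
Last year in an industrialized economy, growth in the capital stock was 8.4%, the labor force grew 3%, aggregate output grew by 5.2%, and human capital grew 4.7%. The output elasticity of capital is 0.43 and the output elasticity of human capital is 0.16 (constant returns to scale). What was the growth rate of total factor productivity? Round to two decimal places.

-0.39%

Labor's share = 1 − 0.43 − 0.16 = 0.41.
The capital stock: 0.43 × 8.4 = 3.612 pp.
Human capital: 0.16 × 4.7 = 0.752 pp.
The labor force: 0.41 × 3 = 1.23 pp.
TFP growth = 5.2 − 5.594 = -0.394%.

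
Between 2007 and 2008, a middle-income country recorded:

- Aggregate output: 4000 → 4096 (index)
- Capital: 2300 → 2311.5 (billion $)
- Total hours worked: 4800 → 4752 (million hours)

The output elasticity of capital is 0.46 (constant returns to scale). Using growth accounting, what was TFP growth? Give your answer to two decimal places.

TFP growth was 2.71%.

Aggregate output growth = (4096 − 4000) / 4000 = 2.4%.
Capital growth = (2311.5 − 2300) / 2300 = 0.5%.
Total hours worked growth = (4752 − 4800) / 4800 = -1%.
Labor's share = 1 − 0.46 = 0.54.
Capital: 0.46 × 0.5 = 0.23 pp.
Total hours worked: 0.54 × (-1) = -0.54 pp.
TFP growth = 2.4 + 0.31 = 2.71%.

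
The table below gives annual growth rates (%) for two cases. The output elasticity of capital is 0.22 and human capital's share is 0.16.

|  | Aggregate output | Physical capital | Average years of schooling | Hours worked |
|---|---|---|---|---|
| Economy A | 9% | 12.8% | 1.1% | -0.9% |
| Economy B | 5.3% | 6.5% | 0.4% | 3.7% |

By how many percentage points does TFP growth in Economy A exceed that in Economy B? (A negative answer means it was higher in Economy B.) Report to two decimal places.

5.05 percentage points

Labor's share = 1 − 0.22 − 0.16 = 0.62.
Economy A: TFP = 9 − 2.816 − 0.176 + 0.558 = 6.566%.
Economy B: TFP = 5.3 − 1.43 − 0.064 − 2.294 = 1.512%.
Difference = 6.566 − (1.512) = 5.054 pp.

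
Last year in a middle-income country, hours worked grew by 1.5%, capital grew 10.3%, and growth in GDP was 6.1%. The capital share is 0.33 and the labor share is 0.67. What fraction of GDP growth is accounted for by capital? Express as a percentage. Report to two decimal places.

Capital contributed 0.33 × 10.3 = 3.399 pp.
Share of growth = 3.399 / 6.1 × 100 = 55.7213%.

Capital accounted for 55.72% of growth.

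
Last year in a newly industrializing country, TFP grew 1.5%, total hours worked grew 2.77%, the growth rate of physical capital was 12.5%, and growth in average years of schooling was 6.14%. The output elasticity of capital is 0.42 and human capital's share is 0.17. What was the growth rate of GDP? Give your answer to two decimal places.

Labor's share = 1 − 0.42 − 0.17 = 0.41.
Physical capital: 0.42 × 12.5 = 5.25 pp.
Average years of schooling: 0.17 × 6.14 = 1.0438 pp.
Total hours worked: 0.41 × 2.77 = 1.1357 pp.
Output growth = 1.5 + 7.4295 = 8.9295%.

8.93%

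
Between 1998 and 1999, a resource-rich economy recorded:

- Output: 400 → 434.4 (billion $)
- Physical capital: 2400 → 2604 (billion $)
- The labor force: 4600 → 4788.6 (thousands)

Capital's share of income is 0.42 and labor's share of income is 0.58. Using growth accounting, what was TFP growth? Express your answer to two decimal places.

2.65%

Output growth = (434.4 − 400) / 400 = 8.6%.
Physical capital growth = (2604 − 2400) / 2400 = 8.5%.
The labor force growth = (4788.6 − 4600) / 4600 = 4.1%.
Labor's share = 1 − 0.42 = 0.58.
Physical capital: 0.42 × 8.5 = 3.57 pp.
The labor force: 0.58 × 4.1 = 2.378 pp.
TFP growth = 8.6 − 5.948 = 2.652%.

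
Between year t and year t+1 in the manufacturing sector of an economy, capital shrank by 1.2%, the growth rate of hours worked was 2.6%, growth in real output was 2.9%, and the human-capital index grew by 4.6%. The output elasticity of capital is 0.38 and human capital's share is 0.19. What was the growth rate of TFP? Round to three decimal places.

1.364%

Labor's share = 1 − 0.38 − 0.19 = 0.43.
Capital: 0.38 × (-1.2) = -0.456 pp.
The human-capital index: 0.19 × 4.6 = 0.874 pp.
Hours worked: 0.43 × 2.6 = 1.118 pp.
TFP growth = 2.9 − 1.536 = 1.364%.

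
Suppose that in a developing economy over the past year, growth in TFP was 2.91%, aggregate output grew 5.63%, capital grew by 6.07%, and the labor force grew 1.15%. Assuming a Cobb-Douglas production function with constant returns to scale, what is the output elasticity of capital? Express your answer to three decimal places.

gY = gA + α·gK + (1−α)·gL, so gY − gA − gL = α(gK − gL).
5.63 − 2.91 − 1.15 = α × (6.07 − 1.15).
1.57 = 4.92 α, so α = 0.31911.

α = 0.319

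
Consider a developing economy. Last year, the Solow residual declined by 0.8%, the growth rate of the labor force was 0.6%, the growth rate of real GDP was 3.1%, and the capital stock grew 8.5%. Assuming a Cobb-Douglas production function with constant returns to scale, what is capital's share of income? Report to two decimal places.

gY = gA + α·gK + (1−α)·gL, so gY − gA − gL = α(gK − gL).
3.1 + 0.8 − 0.6 = α × (8.5 − 0.6).
3.3 = 7.9 α, so α = 0.4177.

α = 0.42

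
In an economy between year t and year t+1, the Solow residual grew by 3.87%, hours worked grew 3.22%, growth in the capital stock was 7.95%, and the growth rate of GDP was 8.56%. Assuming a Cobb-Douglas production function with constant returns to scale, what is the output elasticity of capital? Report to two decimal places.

α = 0.31

gY = gA + α·gK + (1−α)·gL, so gY − gA − gL = α(gK − gL).
8.56 − 3.87 − 3.22 = α × (7.95 − 3.22).
1.47 = 4.73 α, so α = 0.3108.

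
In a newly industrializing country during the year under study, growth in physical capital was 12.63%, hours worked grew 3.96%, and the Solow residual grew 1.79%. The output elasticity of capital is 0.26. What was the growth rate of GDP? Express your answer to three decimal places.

8.004%

Labor's share = 1 − 0.26 = 0.74.
Physical capital: 0.26 × 12.63 = 3.2838 pp.
Hours worked: 0.74 × 3.96 = 2.9304 pp.
Output growth = 1.79 + 6.2142 = 8.0042%.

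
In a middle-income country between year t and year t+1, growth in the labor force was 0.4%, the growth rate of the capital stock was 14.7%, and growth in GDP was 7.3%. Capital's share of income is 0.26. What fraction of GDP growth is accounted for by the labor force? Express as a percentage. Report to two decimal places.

The labor force accounted for 4.05% of growth.

Labor's share = 1 − 0.26 = 0.74.
The labor force contributed 0.74 × 0.4 = 0.296 pp.
Share of growth = 0.296 / 7.3 × 100 = 4.0548%.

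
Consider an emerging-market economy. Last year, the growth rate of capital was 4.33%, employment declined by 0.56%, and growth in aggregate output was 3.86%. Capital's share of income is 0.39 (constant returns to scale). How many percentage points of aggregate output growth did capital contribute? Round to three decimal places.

Contribution = share × growth = 0.39 × 4.33 = 1.6887 pp.

1.689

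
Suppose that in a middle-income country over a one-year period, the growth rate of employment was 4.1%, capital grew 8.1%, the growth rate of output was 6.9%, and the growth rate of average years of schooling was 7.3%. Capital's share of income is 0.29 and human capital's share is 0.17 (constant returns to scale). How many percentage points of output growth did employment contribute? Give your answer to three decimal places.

2.214 percentage points

Labor's share = 1 − 0.29 − 0.17 = 0.54.
Contribution = share × growth = 0.54 × 4.1 = 2.214 pp.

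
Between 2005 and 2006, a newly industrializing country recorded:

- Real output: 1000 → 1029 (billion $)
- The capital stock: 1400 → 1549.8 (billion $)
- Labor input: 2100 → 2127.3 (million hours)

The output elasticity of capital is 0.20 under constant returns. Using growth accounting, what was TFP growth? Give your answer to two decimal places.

-0.28%

Real output growth = (1029 − 1000) / 1000 = 2.9%.
The capital stock growth = (1549.8 − 1400) / 1400 = 10.7%.
Labor input growth = (2127.3 − 2100) / 2100 = 1.3%.
Labor's share = 1 − 0.2 = 0.8.
The capital stock: 0.2 × 10.7 = 2.14 pp.
Labor input: 0.8 × 1.3 = 1.04 pp.
TFP growth = 2.9 − 3.18 = -0.28%.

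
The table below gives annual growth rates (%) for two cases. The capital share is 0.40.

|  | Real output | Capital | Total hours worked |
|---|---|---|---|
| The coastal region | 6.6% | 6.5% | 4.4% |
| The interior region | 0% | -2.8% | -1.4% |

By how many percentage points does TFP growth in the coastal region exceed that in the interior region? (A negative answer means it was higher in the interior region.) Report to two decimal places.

Labor's share = 1 − 0.4 = 0.6.
The coastal region: TFP = 6.6 − 2.6 − 2.64 = 1.36%.
The interior region: TFP = 0 + 1.12 + 0.84 = 1.96%.
Difference = 1.36 − (1.96) = -0.6 pp.

-0.60 percentage points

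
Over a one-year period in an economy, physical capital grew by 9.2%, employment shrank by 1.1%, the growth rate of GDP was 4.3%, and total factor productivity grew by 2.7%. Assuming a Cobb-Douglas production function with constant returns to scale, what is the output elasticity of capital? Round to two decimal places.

α = 0.26

gY = gA + α·gK + (1−α)·gL, so gY − gA − gL = α(gK − gL).
4.3 − 2.7 + 1.1 = α × (9.2 − (-1.1)).
2.7 = 10.3 α, so α = 0.2621.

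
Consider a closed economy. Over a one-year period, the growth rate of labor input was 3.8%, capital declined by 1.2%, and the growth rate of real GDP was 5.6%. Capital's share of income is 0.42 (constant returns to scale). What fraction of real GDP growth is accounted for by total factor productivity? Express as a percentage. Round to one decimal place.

Total factor productivity accounted for 69.6% of growth.

Labor's share = 1 − 0.42 = 0.58.
Capital: 0.42 × (-1.2) = -0.504 pp.
Labor input: 0.58 × 3.8 = 2.204 pp.
TFP growth = 5.6 − 1.7 = 3.9%.
TFP share of growth = 3.9 / 5.6 × 100 = 69.643%.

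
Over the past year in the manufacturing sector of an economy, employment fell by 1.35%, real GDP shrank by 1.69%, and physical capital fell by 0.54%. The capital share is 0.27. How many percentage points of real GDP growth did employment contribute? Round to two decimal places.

-0.99 pp

Labor's share = 1 − 0.27 = 0.73.
Contribution = share × growth = 0.73 × (-1.35) = -0.9855 pp.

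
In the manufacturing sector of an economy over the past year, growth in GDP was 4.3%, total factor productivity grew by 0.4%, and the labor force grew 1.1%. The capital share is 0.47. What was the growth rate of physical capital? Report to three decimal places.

Labor's share = 1 − 0.47 = 0.53.
gY = gA + 0.53×1.1 + 0.47×g.
0.47×g = 4.3 − 0.4 − 0.583 = 3.317.
g = 3.317 / 0.47 = 7.05745%.

Physical capital grew 7.057%.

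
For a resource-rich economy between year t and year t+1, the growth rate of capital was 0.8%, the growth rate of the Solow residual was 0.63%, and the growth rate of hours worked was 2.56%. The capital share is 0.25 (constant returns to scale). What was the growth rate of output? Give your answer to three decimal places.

Labor's share = 1 − 0.25 = 0.75.
Capital: 0.25 × 0.8 = 0.2 pp.
Hours worked: 0.75 × 2.56 = 1.92 pp.
Output growth = 0.63 + 2.12 = 2.75%.

2.750%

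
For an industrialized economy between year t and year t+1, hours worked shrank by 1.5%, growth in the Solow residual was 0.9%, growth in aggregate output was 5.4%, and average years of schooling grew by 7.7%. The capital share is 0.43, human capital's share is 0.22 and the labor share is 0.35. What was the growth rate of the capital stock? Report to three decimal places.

7.747%

Labor's share = 1 − 0.43 − 0.22 = 0.35.
gY = gA + 0.22×7.7 + 0.35×(-1.5) + 0.43×g.
0.43×g = 5.4 − 0.9 − 1.169 = 3.331.
g = 3.331 / 0.43 = 7.74651%.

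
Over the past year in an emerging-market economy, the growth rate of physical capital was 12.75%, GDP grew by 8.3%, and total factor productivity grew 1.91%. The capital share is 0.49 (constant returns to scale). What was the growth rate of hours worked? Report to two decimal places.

Hours worked growth was 0.28%.

Labor's share = 1 − 0.49 = 0.51.
gY = gA + 0.49×12.75 + 0.51×g.
0.51×g = 8.3 − 1.91 − 6.2475 = 0.1425.
g = 0.1425 / 0.51 = 0.2794%.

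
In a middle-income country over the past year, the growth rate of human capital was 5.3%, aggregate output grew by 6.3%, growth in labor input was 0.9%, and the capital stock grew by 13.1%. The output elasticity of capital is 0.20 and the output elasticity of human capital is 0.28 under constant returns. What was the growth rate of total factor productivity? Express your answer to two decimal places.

Total factor productivity growth was 1.73%.

Labor's share = 1 − 0.2 − 0.28 = 0.52.
The capital stock: 0.2 × 13.1 = 2.62 pp.
Human capital: 0.28 × 5.3 = 1.484 pp.
Labor input: 0.52 × 0.9 = 0.468 pp.
TFP growth = 6.3 − 4.572 = 1.728%.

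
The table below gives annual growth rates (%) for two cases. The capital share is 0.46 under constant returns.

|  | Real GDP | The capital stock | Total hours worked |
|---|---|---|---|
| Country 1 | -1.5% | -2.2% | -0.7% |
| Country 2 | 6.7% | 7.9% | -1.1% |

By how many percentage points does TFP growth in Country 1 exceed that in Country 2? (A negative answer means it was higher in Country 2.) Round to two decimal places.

Labor's share = 1 − 0.46 = 0.54.
Country 1: TFP = -1.5 + 1.012 + 0.378 = -0.11%.
Country 2: TFP = 6.7 − 3.634 + 0.594 = 3.66%.
Difference = -0.11 − (3.66) = -3.77 pp.

-3.77 percentage points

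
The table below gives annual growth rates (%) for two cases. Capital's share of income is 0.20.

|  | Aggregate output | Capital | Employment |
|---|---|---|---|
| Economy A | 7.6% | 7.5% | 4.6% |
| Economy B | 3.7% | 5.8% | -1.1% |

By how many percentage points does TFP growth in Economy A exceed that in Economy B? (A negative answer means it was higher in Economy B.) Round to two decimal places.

Labor's share = 1 − 0.2 = 0.8.
Economy A: TFP = 7.6 − 1.5 − 3.68 = 2.42%.
Economy B: TFP = 3.7 − 1.16 + 0.88 = 3.42%.
Difference = 2.42 − (3.42) = -1 pp.

-1.00 percentage points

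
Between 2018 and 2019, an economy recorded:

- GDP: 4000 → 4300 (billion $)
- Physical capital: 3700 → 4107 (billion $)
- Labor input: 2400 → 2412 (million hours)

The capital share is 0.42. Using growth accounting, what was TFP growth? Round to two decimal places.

GDP growth = (4300 − 4000) / 4000 = 7.5%.
Physical capital growth = (4107 − 3700) / 3700 = 11%.
Labor input growth = (2412 − 2400) / 2400 = 0.5%.
Labor's share = 1 − 0.42 = 0.58.
Physical capital: 0.42 × 11 = 4.62 pp.
Labor input: 0.58 × 0.5 = 0.29 pp.
TFP growth = 7.5 − 4.91 = 2.59%.

TFP growth was 2.59%.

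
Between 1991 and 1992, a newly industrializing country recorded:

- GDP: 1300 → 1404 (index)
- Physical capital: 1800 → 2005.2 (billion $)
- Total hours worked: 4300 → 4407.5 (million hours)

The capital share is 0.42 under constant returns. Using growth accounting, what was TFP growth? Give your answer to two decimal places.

GDP growth = (1404 − 1300) / 1300 = 8%.
Physical capital growth = (2005.2 − 1800) / 1800 = 11.4%.
Total hours worked growth = (4407.5 − 4300) / 4300 = 2.5%.
Labor's share = 1 − 0.42 = 0.58.
Physical capital: 0.42 × 11.4 = 4.788 pp.
Total hours worked: 0.58 × 2.5 = 1.45 pp.
TFP growth = 8 − 6.238 = 1.762%.

TFP grew 1.76%.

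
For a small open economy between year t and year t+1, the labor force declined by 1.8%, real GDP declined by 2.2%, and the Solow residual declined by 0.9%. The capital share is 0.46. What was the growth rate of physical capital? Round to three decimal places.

Labor's share = 1 − 0.46 = 0.54.
gY = gA + 0.54×(-1.8) + 0.46×g.
0.46×g = -2.2 + 0.9 + 0.972 = -0.328.
g = -0.328 / 0.46 = -0.71304%.

-0.713%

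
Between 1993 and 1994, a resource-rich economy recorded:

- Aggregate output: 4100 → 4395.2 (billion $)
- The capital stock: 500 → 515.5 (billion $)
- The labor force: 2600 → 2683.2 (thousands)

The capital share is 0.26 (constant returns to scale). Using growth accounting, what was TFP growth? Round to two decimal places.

4.03%

Aggregate output growth = (4395.2 − 4100) / 4100 = 7.2%.
The capital stock growth = (515.5 − 500) / 500 = 3.1%.
The labor force growth = (2683.2 − 2600) / 2600 = 3.2%.
Labor's share = 1 − 0.26 = 0.74.
The capital stock: 0.26 × 3.1 = 0.806 pp.
The labor force: 0.74 × 3.2 = 2.368 pp.
TFP growth = 7.2 − 3.174 = 4.026%.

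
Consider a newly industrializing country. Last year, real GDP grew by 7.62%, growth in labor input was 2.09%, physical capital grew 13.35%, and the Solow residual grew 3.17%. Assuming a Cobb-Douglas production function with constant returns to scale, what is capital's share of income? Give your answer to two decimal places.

Capital's share of income is 0.21.

gY = gA + α·gK + (1−α)·gL, so gY − gA − gL = α(gK − gL).
7.62 − 3.17 − 2.09 = α × (13.35 − 2.09).
2.36 = 11.26 α, so α = 0.2096.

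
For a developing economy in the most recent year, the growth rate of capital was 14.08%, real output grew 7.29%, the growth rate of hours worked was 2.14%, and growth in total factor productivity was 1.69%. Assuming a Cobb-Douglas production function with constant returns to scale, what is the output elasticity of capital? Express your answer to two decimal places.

α = 0.29

gY = gA + α·gK + (1−α)·gL, so gY − gA − gL = α(gK − gL).
7.29 − 1.69 − 2.14 = α × (14.08 − 2.14).
3.46 = 11.94 α, so α = 0.2898.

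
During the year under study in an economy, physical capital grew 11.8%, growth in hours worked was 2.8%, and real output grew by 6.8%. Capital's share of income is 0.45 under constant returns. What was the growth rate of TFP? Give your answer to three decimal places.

-0.050%

Labor's share = 1 − 0.45 = 0.55.
Physical capital: 0.45 × 11.8 = 5.31 pp.
Hours worked: 0.55 × 2.8 = 1.54 pp.
TFP growth = 6.8 − 6.85 = -0.05%.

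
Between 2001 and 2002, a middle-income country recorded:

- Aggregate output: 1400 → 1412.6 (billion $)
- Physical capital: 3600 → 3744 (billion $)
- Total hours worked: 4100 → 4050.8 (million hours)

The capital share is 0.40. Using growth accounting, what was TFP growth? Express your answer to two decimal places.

Aggregate output growth = (1412.6 − 1400) / 1400 = 0.9%.
Physical capital growth = (3744 − 3600) / 3600 = 4%.
Total hours worked growth = (4050.8 − 4100) / 4100 = -1.2%.
Labor's share = 1 − 0.4 = 0.6.
Physical capital: 0.4 × 4 = 1.6 pp.
Total hours worked: 0.6 × (-1.2) = -0.72 pp.
TFP growth = 0.9 − 0.88 = 0.02%.

TFP grew 0.02%.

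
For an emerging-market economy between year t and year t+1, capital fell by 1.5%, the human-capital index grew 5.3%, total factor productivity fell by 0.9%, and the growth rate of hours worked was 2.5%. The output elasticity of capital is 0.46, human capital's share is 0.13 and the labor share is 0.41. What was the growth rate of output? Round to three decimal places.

Labor's share = 1 − 0.46 − 0.13 = 0.41.
Capital: 0.46 × (-1.5) = -0.69 pp.
The human-capital index: 0.13 × 5.3 = 0.689 pp.
Hours worked: 0.41 × 2.5 = 1.025 pp.
Output growth = -0.9 + 1.024 = 0.124%.

Output grew 0.124%.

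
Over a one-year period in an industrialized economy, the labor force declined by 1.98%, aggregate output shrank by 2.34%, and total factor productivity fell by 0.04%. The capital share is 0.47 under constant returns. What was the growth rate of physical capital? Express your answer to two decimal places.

Labor's share = 1 − 0.47 = 0.53.
gY = gA + 0.53×(-1.98) + 0.47×g.
0.47×g = -2.34 + 0.04 + 1.0494 = -1.2506.
g = -1.2506 / 0.47 = -2.6609%.

-2.66%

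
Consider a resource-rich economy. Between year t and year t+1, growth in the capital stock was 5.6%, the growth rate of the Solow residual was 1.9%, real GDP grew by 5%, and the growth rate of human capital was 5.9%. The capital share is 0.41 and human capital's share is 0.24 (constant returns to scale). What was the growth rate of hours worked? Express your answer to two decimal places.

Labor's share = 1 − 0.41 − 0.24 = 0.35.
gY = gA + 0.41×5.6 + 0.24×5.9 + 0.35×g.
0.35×g = 5 − 1.9 − 3.712 = -0.612.
g = -0.612 / 0.35 = -1.7486%.

-1.75%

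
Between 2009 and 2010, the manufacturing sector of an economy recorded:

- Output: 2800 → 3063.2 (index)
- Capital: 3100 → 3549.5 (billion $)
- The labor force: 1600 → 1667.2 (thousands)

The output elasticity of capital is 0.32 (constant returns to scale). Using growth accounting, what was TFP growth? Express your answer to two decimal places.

Output growth = (3063.2 − 2800) / 2800 = 9.4%.
Capital growth = (3549.5 − 3100) / 3100 = 14.5%.
The labor force growth = (1667.2 − 1600) / 1600 = 4.2%.
Labor's share = 1 − 0.32 = 0.68.
Capital: 0.32 × 14.5 = 4.64 pp.
The labor force: 0.68 × 4.2 = 2.856 pp.
TFP growth = 9.4 − 7.496 = 1.904%.

1.90%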